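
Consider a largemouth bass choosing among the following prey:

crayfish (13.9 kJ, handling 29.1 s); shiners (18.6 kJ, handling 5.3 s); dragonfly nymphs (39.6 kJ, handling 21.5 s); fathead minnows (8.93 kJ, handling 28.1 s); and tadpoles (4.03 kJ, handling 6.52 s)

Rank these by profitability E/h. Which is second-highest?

dragonfly nymphs

In descending order of E/h:
shiners: 18.6/5.3 = 3.51 kJ/s
dragonfly nymphs: 39.6/21.5 = 1.84 kJ/s
tadpoles: 4.03/6.52 = 0.618 kJ/s
crayfish: 13.9/29.1 = 0.478 kJ/s
fathead minnows: 8.93/28.1 = 0.318 kJ/s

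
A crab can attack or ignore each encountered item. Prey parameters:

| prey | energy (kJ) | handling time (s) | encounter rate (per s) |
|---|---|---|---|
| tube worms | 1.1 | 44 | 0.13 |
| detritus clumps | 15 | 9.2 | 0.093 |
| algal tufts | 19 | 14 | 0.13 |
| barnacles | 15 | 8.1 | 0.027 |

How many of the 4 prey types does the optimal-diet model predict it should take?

3

E/h in descending order: barnacles 1.85, detritus clumps 1.63, algal tufts 1.36, tube worms 0.025 kJ/s. The optimal diet is the largest prefix of this list for which every included type satisfies E_i/h_i > R on the types above it.
Rate on top 1: 0.3323. detritus clumps: 1.63 > 0.3323 → include.
Rate on top 2: 0.8678. algal tufts: 1.36 > 0.8678 → include.
Rate on top 3: 1.096. tube worms: 0.025 < 1.096 → exclude; stop.
Optimal diet: barnacles, detritus clumps, algal tufts — 3 of 4 types.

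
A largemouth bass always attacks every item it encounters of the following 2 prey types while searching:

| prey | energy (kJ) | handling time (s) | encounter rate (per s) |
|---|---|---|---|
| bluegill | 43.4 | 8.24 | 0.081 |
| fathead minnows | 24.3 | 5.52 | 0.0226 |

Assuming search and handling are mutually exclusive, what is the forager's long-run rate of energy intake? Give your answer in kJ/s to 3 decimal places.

2.268 kJ/s

R = (0.081×43.4 + 0.0226×24.3) / (1 + 0.081×8.24 + 0.0226×5.52) = 4.065/1.792 = 2.268 kJ/s.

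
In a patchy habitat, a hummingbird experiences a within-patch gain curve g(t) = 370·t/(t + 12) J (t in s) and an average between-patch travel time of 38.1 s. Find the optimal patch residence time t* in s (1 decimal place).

21.4 s

By the marginal value theorem, leave when the instantaneous gain rate g'(t) equals the habitat-wide average g(t)/(T + t).
g'(t) = 370·12/(t + 12)². Setting 370·12/(t+12)² = 370t/[(t+12)(38.1+t)] gives 12(38.1+t) = t(t+12), so t² = 12×38.1 = 457.2.
t* = √457.2 = 21.38 s.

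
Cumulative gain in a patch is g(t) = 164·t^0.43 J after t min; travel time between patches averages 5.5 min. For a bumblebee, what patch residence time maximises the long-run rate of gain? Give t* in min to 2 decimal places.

4.15 min

Optimal t* satisfies g'(t*) = g(t*)/(T + t*).
g'(t) = 0.43·164·t^-0.57. Setting 0.43·164·t^-0.57 = 164·t^0.43/(5.5+t) gives 0.43(5.5+t) = t, so 0.57·t = 0.43×5.5.
t* = 0.43×5.5/0.57 = 4.149 min.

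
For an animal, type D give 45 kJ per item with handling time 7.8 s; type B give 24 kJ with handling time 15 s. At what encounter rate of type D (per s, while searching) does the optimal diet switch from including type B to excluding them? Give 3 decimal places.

The zero-one rule: include type B iff E₂/h₂ > λE₁/(1+λh₁). Equality gives the switch point.
λE₁h₂ = E₂ + λE₂h₁ ⇒ λ = E₂/(E₁h₂ − E₂h₁) = 24/(675 − 187.2) = 0.0492 per s.

0.049 per s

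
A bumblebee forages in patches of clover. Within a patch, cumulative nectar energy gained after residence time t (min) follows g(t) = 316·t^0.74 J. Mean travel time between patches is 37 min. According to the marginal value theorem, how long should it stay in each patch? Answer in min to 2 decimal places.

Optimal t* satisfies g'(t*) = g(t*)/(T + t*).
g'(t) = 0.74·316·t^-0.26. Setting 0.74·316·t^-0.26 = 316·t^0.74/(37+t) gives 0.74(37+t) = t, so 0.26·t = 0.74×37.
t* = 0.74×37/0.26 = 105.3 min.

105.31 min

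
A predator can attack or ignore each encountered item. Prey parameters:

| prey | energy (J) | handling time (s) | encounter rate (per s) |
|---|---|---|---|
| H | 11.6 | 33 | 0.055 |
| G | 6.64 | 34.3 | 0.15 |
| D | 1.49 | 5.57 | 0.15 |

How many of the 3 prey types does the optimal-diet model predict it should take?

2

Profitabilities (E/h, J/s): H 0.352, D 0.268, G 0.194. Add prey in this order while the next type's profitability exceeds the intake rate on those already taken.
Rate on top 1: 0.2266. D: 0.268 > 0.2266 → include.
Rate on top 2: 0.236. G: 0.194 < 0.236 → exclude; stop.
Optimal diet: H, D — 2 of 3 types.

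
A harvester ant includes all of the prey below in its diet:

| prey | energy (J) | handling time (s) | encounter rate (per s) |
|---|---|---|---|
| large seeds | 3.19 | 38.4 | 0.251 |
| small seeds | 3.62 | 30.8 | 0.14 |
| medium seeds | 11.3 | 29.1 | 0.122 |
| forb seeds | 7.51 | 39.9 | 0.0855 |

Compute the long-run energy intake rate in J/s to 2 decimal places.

Energy encountered per unit search time: 0.251×3.19 + 0.14×3.62 + 0.122×11.3 + 0.0855×7.51 = 3.328 J/s.
Handling time per unit search time: 0.251×38.4 + 0.14×30.8 + 0.122×29.1 + 0.0855×39.9 = 20.91.
Rate = 3.328/(1 + 20.91) = 0.1519 J/s.

0.15 J/s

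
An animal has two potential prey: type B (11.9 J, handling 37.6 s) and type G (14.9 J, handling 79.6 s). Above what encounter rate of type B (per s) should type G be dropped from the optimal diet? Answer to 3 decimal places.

The zero-one rule: include type G iff E₂/h₂ > λE₁/(1+λh₁). Equality gives the switch point.
λE₁h₂ = E₂ + λE₂h₁ ⇒ λ = E₂/(E₁h₂ − E₂h₁) = 14.9/(947.2 − 560.2) = 0.0385 per s.

0.039 per s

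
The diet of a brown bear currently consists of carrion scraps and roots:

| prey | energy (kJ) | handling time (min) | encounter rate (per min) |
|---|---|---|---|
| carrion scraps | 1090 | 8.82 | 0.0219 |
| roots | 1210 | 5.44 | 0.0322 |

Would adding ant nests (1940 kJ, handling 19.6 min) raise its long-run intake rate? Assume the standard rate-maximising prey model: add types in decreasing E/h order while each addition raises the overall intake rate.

Yes

On carrion scraps and roots alone, R = ΣλE/(1+Σλh) = 62.83/1.368 = 45.92 kJ/min.
ant nests: E/h = 1940/19.6 = 98.98 kJ/min.
98.98 > 45.92, so adding ant nests raises the average — include it.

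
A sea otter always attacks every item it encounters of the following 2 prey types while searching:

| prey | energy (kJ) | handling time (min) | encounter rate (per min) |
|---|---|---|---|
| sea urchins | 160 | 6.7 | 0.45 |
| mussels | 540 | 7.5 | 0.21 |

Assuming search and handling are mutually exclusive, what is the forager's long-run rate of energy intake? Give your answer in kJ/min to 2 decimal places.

Energy encountered per unit search time: 0.45×160 + 0.21×540 = 185.4 kJ/min.
Handling time per unit search time: 0.45×6.7 + 0.21×7.5 = 4.59.
Rate = 185.4/(1 + 4.59) = 33.17 kJ/min.

33.17 kJ/min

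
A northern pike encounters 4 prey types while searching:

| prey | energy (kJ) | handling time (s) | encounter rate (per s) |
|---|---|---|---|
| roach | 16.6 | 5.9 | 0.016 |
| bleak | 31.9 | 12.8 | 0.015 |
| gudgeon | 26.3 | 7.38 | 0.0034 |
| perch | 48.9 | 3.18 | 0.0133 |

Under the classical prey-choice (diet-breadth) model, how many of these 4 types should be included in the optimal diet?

4

E/h in descending order: perch 15.4, gudgeon 3.56, roach 2.81, bleak 2.49 kJ/s. The optimal diet is the largest prefix of this list for which every included type satisfies E_i/h_i > R on the types above it.
Rate on top 1: 0.624. gudgeon: 3.56 > 0.624 → include.
Rate on top 2: 0.6931. roach: 2.81 > 0.6931 → include.
Rate on top 3: 0.8654. bleak: 2.49 > 0.8654 → include.
Optimal diet: perch, gudgeon, roach, bleak — 4 of 4 types.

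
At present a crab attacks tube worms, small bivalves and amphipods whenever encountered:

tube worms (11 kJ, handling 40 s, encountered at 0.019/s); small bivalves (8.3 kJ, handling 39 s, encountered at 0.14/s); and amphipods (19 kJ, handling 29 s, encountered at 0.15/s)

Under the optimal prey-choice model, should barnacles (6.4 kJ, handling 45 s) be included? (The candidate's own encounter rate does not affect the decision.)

On tube worms, small bivalves and amphipods alone, R = ΣλE/(1+Σλh) = 4.221/11.57 = 0.3648 kJ/s.
Profitability of barnacles: 6.4/45 = 0.1422 kJ/s.
0.1422 < 0.3648, so adding barnacles would lower the average — exclude it.

No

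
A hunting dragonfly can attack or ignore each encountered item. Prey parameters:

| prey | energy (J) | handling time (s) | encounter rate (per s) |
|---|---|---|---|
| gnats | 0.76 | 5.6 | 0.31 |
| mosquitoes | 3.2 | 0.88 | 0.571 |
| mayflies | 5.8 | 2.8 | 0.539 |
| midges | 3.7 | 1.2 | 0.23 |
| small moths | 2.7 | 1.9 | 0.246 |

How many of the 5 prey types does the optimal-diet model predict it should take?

3

Rank by E/h (J/s): mosquitoes 3.64, midges 3.08, mayflies 2.07, small moths 1.42, gnats 0.136. Include each in turn until the next type's E/h falls below the running intake rate.
Rate on top 1: 1.216. midges: 3.08 > 1.216 → include.
Rate on top 2: 1.506. mayflies: 2.07 > 1.506 → include.
Rate on top 3: 1.766. small moths: 1.42 < 1.766 → exclude; stop.
Optimal diet: mosquitoes, midges, mayflies — 3 of 5 types.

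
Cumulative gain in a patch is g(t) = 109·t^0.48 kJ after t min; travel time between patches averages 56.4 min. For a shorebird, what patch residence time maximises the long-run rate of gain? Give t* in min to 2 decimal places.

52.06 min

Optimal t* satisfies g'(t*) = g(t*)/(T + t*).
g'(t) = 0.48·109·t^-0.52. Setting 0.48·109·t^-0.52 = 109·t^0.48/(56.4+t) gives 0.48(56.4+t) = t, so 0.52·t = 0.48×56.4.
t* = 0.48×56.4/0.52 = 52.06 min.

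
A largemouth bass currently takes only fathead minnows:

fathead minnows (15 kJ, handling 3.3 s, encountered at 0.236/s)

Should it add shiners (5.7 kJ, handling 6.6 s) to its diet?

No

Intake rate on the current diet: R = (0.236×15) / (1 + 0.236×3.3) = 3.54/1.779 = 1.99 kJ/s.
Profitability of shiners: 5.7/6.6 = 0.8636 kJ/s.
Since 0.8636 < R, time spent handling shiners is better spent searching.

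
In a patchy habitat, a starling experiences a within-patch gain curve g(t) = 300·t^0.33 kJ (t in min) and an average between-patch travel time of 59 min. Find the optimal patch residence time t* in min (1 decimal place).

Optimal t* satisfies g'(t*) = g(t*)/(T + t*).
g'(t) = 0.33·300·t^-0.67. Setting 0.33·300·t^-0.67 = 300·t^0.33/(59+t) gives 0.33(59+t) = t, so 0.67·t = 0.33×59.
t* = 0.33×59/0.67 = 29.06 min.

29.1 min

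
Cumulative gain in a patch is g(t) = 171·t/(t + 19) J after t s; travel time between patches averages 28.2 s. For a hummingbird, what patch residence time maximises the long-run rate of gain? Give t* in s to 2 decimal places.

23.15 s

Optimal t* satisfies g'(t*) = g(t*)/(T + t*).
g'(t) = 171·19/(t + 19)². Setting 171·19/(t+19)² = 171t/[(t+19)(28.2+t)] gives 19(28.2+t) = t(t+19), so t² = 19×28.2 = 535.8.
t* = √535.8 = 23.15 s.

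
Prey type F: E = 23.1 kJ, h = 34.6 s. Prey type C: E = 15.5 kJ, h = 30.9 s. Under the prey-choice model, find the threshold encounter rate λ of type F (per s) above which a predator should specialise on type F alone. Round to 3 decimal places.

0.087 per s

Drop type C once their profitability E₂/h₂ falls below the rate achievable on type F alone: E₂/h₂ = λE₁/(1 + λh₁).
Solve for λ: λE₁h₂ = E₂(1 + λh₁) → λ(E₁h₂ − E₂h₁) = E₂ → λ = E₂/(E₁h₂ − E₂h₁).
λ = 15.5/(23.1×30.9 − 15.5×34.6) = 15.5/177.5 = 0.08733 per s.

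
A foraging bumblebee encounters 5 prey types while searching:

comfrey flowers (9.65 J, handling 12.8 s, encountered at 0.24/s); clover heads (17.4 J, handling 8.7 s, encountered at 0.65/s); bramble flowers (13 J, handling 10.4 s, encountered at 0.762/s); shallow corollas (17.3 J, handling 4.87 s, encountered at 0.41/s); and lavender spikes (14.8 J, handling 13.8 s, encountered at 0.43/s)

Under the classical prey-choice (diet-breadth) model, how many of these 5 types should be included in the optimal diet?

1

Profitabilities (E/h, J/s): shallow corollas 3.55, clover heads 2, bramble flowers 1.25, lavender spikes 1.07, comfrey flowers 0.754. Add prey in this order while the next type's profitability exceeds the intake rate on those already taken.
Rate on top 1: 2.367. clover heads: 2 < 2.367 → exclude; stop.
Optimal diet: shallow corollas — 1 of 5 types.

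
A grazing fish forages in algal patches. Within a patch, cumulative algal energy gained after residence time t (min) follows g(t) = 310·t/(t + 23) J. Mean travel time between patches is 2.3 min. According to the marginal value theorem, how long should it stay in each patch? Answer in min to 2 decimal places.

By the marginal value theorem, leave when the instantaneous gain rate g'(t) equals the habitat-wide average g(t)/(T + t).
g'(t) = 310·23/(t + 23)². Setting 310·23/(t+23)² = 310t/[(t+23)(2.3+t)] gives 23(2.3+t) = t(t+23), so t² = 23×2.3 = 52.9.
t* = √52.9 = 7.273 min.

7.27 min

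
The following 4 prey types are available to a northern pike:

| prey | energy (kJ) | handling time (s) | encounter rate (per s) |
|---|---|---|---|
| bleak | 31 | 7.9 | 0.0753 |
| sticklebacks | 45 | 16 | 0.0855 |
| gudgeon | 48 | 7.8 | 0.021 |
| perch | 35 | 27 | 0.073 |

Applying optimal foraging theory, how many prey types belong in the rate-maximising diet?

Profitabilities (E/h, kJ/s): gudgeon 6.15, bleak 3.92, sticklebacks 2.81, perch 1.3. Add prey in this order while the next type's profitability exceeds the intake rate on those already taken.
Rate on top 1: 0.8661. bleak: 3.92 > 0.8661 → include.
Rate on top 2: 1.9. sticklebacks: 2.81 > 1.9 → include.
Rate on top 3: 2.3. perch: 1.3 < 2.3 → exclude; stop.
Optimal diet: gudgeon, bleak, sticklebacks — 3 of 4 types.

3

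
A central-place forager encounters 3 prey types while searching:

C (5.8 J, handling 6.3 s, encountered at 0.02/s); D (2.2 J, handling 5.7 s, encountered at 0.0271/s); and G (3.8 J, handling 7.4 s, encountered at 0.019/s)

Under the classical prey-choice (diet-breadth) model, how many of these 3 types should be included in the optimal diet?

3

E/h in descending order: C 0.921, G 0.514, D 0.386 J/s. The optimal diet is the largest prefix of this list for which every included type satisfies E_i/h_i > R on the types above it.
Rate on top 1: 0.103. G: 0.514 > 0.103 → include.
Rate on top 2: 0.1486. D: 0.386 > 0.1486 → include.
Optimal diet: C, G, D — 3 of 3 types.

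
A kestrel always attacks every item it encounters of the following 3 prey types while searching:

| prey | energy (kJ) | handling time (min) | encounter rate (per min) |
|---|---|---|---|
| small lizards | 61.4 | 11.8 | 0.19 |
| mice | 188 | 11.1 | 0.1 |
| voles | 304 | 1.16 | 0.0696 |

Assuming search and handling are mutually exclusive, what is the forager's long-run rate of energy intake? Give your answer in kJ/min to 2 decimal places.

R = (0.19×61.4 + 0.1×188 + 0.0696×304) / (1 + 0.19×11.8 + 0.1×11.1 + 0.0696×1.16) = 51.62/4.433 = 11.65 kJ/min.

11.65 kJ/min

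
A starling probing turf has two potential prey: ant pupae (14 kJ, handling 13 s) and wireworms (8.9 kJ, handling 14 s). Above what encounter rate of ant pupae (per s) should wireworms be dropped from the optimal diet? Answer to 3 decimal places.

0.111 per s

Drop wireworms once their profitability E₂/h₂ falls below the rate achievable on ant pupae alone: E₂/h₂ = λE₁/(1 + λh₁).
Solve for λ: λE₁h₂ = E₂(1 + λh₁) → λ(E₁h₂ − E₂h₁) = E₂ → λ = E₂/(E₁h₂ − E₂h₁).
λ = 8.9/(14×14 − 8.9×13) = 8.9/80.3 = 0.1108 per s.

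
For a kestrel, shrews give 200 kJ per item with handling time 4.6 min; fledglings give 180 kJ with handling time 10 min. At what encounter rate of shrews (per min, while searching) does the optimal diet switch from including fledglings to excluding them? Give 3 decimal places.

0.154 per min

Drop fledglings once their profitability E₂/h₂ falls below the rate achievable on shrews alone: E₂/h₂ = λE₁/(1 + λh₁).
Solve for λ: λE₁h₂ = E₂(1 + λh₁) → λ(E₁h₂ − E₂h₁) = E₂ → λ = E₂/(E₁h₂ − E₂h₁).
λ = 180/(200×10 − 180×4.6) = 180/1172 = 0.1536 per min.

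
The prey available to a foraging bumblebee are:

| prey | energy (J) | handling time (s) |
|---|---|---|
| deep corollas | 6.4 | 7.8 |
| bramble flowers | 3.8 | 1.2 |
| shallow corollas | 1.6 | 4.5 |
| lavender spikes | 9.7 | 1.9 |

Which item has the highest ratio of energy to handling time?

lavender spikes

In descending order of E/h:
lavender spikes: 9.7/1.9 = 5.11 J/s
bramble flowers: 3.8/1.2 = 3.17 J/s
deep corollas: 6.4/7.8 = 0.821 J/s
shallow corollas: 1.6/4.5 = 0.356 J/s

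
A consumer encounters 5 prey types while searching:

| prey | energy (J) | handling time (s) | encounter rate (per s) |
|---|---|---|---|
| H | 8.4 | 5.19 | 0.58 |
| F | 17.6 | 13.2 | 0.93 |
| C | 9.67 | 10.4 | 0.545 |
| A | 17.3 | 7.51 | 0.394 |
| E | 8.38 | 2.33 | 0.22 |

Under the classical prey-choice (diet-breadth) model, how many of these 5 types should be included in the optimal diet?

2

Profitabilities (E/h, J/s): E 3.6, A 2.3, H 1.62, F 1.33, C 0.93. Add prey in this order while the next type's profitability exceeds the intake rate on those already taken.
Rate on top 1: 1.219. A: 2.3 > 1.219 → include.
Rate on top 2: 1.937. H: 1.62 < 1.937 → exclude; stop.
Optimal diet: E, A — 2 of 5 types.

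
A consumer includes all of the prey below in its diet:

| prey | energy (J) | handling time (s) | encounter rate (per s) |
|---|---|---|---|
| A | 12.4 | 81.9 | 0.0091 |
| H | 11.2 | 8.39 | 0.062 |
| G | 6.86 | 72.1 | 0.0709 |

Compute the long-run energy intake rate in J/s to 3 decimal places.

0.175 J/s

Energy encountered per unit search time: 0.0091×12.4 + 0.062×11.2 + 0.0709×6.86 = 1.294 J/s.
Handling time per unit search time: 0.0091×81.9 + 0.062×8.39 + 0.0709×72.1 = 6.377.
Rate = 1.294/(1 + 6.377) = 0.1753 J/s.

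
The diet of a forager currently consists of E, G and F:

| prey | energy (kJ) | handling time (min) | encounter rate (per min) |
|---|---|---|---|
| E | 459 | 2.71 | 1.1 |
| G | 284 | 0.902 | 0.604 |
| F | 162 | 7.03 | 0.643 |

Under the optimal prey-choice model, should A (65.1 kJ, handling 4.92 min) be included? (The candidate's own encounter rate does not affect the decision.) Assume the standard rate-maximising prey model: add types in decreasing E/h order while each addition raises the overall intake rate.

No

Current rate: (1.1×459 + 0.604×284 + 0.643×162)/(1 + 1.1×2.71 + 0.604×0.902 + 0.643×7.03) = 86.29 kJ/min.
A: E/h = 65.1/4.92 = 13.23 kJ/min.
13.23 < 86.29, so adding A would lower the average — exclude it.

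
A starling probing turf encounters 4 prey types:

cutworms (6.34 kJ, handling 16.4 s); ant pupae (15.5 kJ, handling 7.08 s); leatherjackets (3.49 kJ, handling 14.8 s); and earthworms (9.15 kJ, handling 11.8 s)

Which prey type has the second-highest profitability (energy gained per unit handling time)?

In descending order of E/h:
ant pupae: 15.5/7.08 = 2.19 kJ/s
earthworms: 9.15/11.8 = 0.775 kJ/s
cutworms: 6.34/16.4 = 0.387 kJ/s
leatherjackets: 3.49/14.8 = 0.236 kJ/s

earthworms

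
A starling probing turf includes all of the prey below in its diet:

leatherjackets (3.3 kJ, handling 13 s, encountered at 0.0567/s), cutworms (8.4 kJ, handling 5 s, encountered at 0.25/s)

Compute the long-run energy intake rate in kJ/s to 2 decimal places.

0.77 kJ/s

Energy encountered per unit search time: 0.0567×3.3 + 0.25×8.4 = 2.287 kJ/s.
Handling time per unit search time: 0.0567×13 + 0.25×5 = 1.987.
Rate = 2.287/(1 + 1.987) = 0.7657 kJ/s.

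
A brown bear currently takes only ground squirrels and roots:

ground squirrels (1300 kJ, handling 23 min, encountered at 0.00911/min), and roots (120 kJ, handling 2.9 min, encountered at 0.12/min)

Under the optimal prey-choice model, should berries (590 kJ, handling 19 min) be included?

Current rate: (0.00911×1300 + 0.12×120)/(1 + 0.00911×23 + 0.12×2.9) = 16.85 kJ/min.
Profitability of berries: 590/19 = 31.05 kJ/min.
Since 31.05 > R, including berries increases the long-run rate.

Yes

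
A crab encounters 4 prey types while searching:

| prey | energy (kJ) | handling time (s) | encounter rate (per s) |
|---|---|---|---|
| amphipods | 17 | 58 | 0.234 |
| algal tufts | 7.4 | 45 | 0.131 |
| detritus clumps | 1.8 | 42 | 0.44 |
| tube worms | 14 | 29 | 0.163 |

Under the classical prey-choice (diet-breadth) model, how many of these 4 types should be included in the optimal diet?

Profitabilities (E/h, kJ/s): tube worms 0.483, amphipods 0.293, algal tufts 0.164, detritus clumps 0.0429. Add prey in this order while the next type's profitability exceeds the intake rate on those already taken.
Rate on top 1: 0.3985. amphipods: 0.293 < 0.3985 → exclude; stop.
Optimal diet: tube worms — 1 of 4 types.

1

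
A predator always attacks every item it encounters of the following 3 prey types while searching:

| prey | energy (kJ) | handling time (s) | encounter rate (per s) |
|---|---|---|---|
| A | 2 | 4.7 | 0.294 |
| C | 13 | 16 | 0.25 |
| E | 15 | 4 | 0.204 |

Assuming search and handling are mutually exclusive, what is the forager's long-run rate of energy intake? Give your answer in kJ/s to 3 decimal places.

R = Σλ_iE_i / (1 + Σλ_ih_i)
Numerator: 0.294×2 + 0.25×13 + 0.204×15 = 6.898
Denominator: 1 + 0.294×4.7 + 0.25×16 + 0.204×4 = 7.198
R = 6.898/7.198 = 0.9583 kJ/s

0.958 kJ/s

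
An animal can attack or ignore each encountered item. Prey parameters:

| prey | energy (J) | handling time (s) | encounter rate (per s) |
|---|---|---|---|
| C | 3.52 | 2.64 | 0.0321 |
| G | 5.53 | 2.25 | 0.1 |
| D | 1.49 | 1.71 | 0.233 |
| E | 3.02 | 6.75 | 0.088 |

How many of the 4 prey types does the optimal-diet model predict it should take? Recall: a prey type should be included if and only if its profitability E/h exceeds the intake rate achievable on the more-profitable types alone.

E/h in descending order: G 2.46, C 1.33, D 0.871, E 0.447 J/s. The optimal diet is the largest prefix of this list for which every included type satisfies E_i/h_i > R on the types above it.
Rate on top 1: 0.4514. C: 1.33 > 0.4514 → include.
Rate on top 2: 0.5085. D: 0.871 > 0.5085 → include.
Rate on top 3: 0.5931. E: 0.447 < 0.5931 → exclude; stop.
Optimal diet: G, C, D — 3 of 4 types.

3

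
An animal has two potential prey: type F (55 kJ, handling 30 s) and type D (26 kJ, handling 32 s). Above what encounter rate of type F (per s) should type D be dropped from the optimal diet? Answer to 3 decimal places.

Drop type D once their profitability E₂/h₂ falls below the rate achievable on type F alone: E₂/h₂ = λE₁/(1 + λh₁).
Solve for λ: λE₁h₂ = E₂(1 + λh₁) → λ(E₁h₂ − E₂h₁) = E₂ → λ = E₂/(E₁h₂ − E₂h₁).
λ = 26/(55×32 − 26×30) = 26/980 = 0.02653 per s.

0.027 per s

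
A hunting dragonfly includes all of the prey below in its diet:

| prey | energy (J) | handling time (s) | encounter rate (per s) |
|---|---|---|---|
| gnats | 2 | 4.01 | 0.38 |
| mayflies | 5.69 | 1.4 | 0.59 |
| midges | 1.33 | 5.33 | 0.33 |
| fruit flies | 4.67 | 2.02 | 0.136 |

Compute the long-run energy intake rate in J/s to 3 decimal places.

Energy encountered per unit search time: 0.38×2 + 0.59×5.69 + 0.33×1.33 + 0.136×4.67 = 5.191 J/s.
Handling time per unit search time: 0.38×4.01 + 0.59×1.4 + 0.33×5.33 + 0.136×2.02 = 4.383.
Rate = 5.191/(1 + 4.383) = 0.9643 J/s.

0.964 J/s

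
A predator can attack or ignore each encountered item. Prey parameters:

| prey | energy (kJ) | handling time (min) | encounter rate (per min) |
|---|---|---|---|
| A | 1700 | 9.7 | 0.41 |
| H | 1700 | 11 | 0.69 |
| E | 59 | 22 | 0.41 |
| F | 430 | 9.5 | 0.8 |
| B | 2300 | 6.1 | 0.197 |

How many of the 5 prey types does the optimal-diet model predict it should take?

Rank by E/h (kJ/min): B 377, A 175, H 155, F 45.3, E 2.68. Include each in turn until the next type's E/h falls below the running intake rate.
Rate on top 1: 205.8. A: 175 < 205.8 → exclude; stop.
Optimal diet: B — 1 of 5 types.

1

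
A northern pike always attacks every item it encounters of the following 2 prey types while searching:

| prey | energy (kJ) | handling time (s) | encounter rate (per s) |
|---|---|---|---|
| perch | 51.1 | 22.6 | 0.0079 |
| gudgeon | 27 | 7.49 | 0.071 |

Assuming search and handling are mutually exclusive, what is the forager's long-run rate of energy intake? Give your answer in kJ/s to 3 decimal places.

1.357 kJ/s

R = Σλ_iE_i / (1 + Σλ_ih_i)
Numerator: 0.0079×51.1 + 0.071×27 = 2.321
Denominator: 1 + 0.0079×22.6 + 0.071×7.49 = 1.71
R = 2.321/1.71 = 1.357 kJ/s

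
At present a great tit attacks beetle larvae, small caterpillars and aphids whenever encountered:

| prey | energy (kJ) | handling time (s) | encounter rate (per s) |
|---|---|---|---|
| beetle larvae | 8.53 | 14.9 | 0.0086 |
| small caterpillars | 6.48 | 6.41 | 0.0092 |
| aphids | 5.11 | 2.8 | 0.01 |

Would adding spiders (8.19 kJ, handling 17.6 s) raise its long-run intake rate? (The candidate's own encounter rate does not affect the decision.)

Yes

On beetle larvae, small caterpillars and aphids alone, R = ΣλE/(1+Σλh) = 0.1841/1.215 = 0.1515 kJ/s.
Profitability of spiders: 8.19/17.6 = 0.4653 kJ/s.
0.4653 > 0.1515, so adding spiders raises the average — include it.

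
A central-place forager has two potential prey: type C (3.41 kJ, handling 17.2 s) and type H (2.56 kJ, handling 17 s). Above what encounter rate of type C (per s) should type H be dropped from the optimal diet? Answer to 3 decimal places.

0.184 per s

Drop type H once their profitability E₂/h₂ falls below the rate achievable on type C alone: E₂/h₂ = λE₁/(1 + λh₁).
Solve for λ: λE₁h₂ = E₂(1 + λh₁) → λ(E₁h₂ − E₂h₁) = E₂ → λ = E₂/(E₁h₂ − E₂h₁).
λ = 2.56/(3.41×17 − 2.56×17.2) = 2.56/13.94 = 0.1837 per s.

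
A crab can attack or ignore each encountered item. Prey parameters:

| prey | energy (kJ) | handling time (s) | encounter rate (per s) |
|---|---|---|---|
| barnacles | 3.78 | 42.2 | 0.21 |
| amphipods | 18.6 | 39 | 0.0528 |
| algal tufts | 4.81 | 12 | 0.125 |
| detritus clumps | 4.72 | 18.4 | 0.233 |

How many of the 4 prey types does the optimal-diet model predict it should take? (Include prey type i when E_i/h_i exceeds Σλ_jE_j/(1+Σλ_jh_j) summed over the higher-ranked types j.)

2

Profitabilities (E/h, kJ/s): amphipods 0.477, algal tufts 0.401, detritus clumps 0.257, barnacles 0.0896. Add prey in this order while the next type's profitability exceeds the intake rate on those already taken.
Rate on top 1: 0.321. algal tufts: 0.401 > 0.321 → include.
Rate on top 2: 0.3473. detritus clumps: 0.257 < 0.3473 → exclude; stop.
Optimal diet: amphipods, algal tufts — 2 of 4 types.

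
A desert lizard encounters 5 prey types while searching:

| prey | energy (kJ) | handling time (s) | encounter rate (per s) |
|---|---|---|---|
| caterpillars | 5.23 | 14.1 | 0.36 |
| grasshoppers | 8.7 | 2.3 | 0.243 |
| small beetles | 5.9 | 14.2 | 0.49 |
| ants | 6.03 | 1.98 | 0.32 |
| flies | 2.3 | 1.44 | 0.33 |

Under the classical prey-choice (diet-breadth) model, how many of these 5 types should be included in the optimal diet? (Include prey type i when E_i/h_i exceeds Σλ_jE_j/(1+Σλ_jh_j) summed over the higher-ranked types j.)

Rank by E/h (kJ/s): grasshoppers 3.78, ants 3.05, flies 1.6, small beetles 0.415, caterpillars 0.371. Include each in turn until the next type's E/h falls below the running intake rate.
Rate on top 1: 1.356. ants: 3.05 > 1.356 → include.
Rate on top 2: 1.844. flies: 1.6 < 1.844 → exclude; stop.
Optimal diet: grasshoppers, ants — 2 of 5 types.

2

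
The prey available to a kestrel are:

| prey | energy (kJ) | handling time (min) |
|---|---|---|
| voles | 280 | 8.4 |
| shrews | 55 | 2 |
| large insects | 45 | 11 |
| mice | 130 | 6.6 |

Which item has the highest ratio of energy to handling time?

In descending order of E/h:
voles: 280/8.4 = 33.3 kJ/min
shrews: 55/2 = 27.5 kJ/min
mice: 130/6.6 = 19.7 kJ/min
large insects: 45/11 = 4.09 kJ/min

voles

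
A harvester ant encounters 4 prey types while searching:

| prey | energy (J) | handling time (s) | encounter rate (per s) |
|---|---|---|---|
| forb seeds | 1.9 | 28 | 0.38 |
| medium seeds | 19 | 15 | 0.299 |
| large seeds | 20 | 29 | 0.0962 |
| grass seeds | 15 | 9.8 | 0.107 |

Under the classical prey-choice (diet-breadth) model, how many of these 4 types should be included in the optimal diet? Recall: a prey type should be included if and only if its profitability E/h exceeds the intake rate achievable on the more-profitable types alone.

Profitabilities (E/h, J/s): grass seeds 1.53, medium seeds 1.27, large seeds 0.69, forb seeds 0.0679. Add prey in this order while the next type's profitability exceeds the intake rate on those already taken.
Rate on top 1: 0.7835. medium seeds: 1.27 > 0.7835 → include.
Rate on top 2: 1.115. large seeds: 0.69 < 1.115 → exclude; stop.
Optimal diet: grass seeds, medium seeds — 2 of 4 types.

2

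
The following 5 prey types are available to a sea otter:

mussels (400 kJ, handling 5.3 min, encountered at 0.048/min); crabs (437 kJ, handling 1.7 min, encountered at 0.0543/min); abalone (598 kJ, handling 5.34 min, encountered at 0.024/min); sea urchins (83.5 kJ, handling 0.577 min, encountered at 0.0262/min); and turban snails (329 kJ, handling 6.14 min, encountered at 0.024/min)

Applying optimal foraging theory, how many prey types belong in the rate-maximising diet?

5

E/h in descending order: crabs 257, sea urchins 145, abalone 112, mussels 75.5, turban snails 53.6 kJ/min. The optimal diet is the largest prefix of this list for which every included type satisfies E_i/h_i > R on the types above it.
Rate on top 1: 21.72. sea urchins: 145 > 21.72 → include.
Rate on top 2: 23.4. abalone: 112 > 23.4 → include.
Rate on top 3: 32.59. mussels: 75.5 > 32.59 → include.
Rate on top 4: 39.91. turban snails: 53.6 > 39.91 → include.
Optimal diet: crabs, sea urchins, abalone, mussels, turban snails — 5 of 5 types.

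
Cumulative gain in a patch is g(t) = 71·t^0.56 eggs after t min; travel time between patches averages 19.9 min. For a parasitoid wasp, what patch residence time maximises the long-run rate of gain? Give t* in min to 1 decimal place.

25.3 min

Maximise g(t)/(T+t): set derivative to zero → g'(t)(T+t) = g(t).
g'(t) = 0.56·71·t^-0.44. Setting 0.56·71·t^-0.44 = 71·t^0.56/(19.9+t) gives 0.56(19.9+t) = t, so 0.44·t = 0.56×19.9.
t* = 0.56×19.9/0.44 = 25.33 min.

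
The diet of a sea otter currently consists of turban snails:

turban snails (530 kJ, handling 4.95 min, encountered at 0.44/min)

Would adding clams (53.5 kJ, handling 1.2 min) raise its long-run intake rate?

On turban snails alone, R = ΣλE/(1+Σλh) = 233.2/3.178 = 73.38 kJ/min.
clams: E/h = 53.5/1.2 = 44.58 kJ/min.
Since 44.58 < R, time spent handling clams is better spent searching.

No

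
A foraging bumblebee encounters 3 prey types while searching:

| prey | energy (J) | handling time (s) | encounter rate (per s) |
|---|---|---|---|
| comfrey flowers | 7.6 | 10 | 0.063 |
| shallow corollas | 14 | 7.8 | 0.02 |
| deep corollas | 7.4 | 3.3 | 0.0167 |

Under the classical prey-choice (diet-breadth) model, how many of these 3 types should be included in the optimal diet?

3

Profitabilities (E/h, J/s): deep corollas 2.24, shallow corollas 1.79, comfrey flowers 0.76. Add prey in this order while the next type's profitability exceeds the intake rate on those already taken.
Rate on top 1: 0.1171. shallow corollas: 1.79 > 0.1171 → include.
Rate on top 2: 0.3332. comfrey flowers: 0.76 > 0.3332 → include.
Optimal diet: deep corollas, shallow corollas, comfrey flowers — 3 of 3 types.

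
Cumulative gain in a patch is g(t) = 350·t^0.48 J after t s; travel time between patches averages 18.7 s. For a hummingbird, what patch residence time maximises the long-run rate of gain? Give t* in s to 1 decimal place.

Optimal t* satisfies g'(t*) = g(t*)/(T + t*).
g'(t) = 0.48·350·t^-0.52. Setting 0.48·350·t^-0.52 = 350·t^0.48/(18.7+t) gives 0.48(18.7+t) = t, so 0.52·t = 0.48×18.7.
t* = 0.48×18.7/0.52 = 17.26 s.

17.3 s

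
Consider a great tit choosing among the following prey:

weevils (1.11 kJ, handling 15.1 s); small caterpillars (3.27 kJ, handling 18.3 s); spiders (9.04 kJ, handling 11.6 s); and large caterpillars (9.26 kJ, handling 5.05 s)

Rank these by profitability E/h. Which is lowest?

In descending order of E/h:
large caterpillars: 9.26/5.05 = 1.83 kJ/s
spiders: 9.04/11.6 = 0.779 kJ/s
small caterpillars: 3.27/18.3 = 0.179 kJ/s
weevils: 1.11/15.1 = 0.0735 kJ/s

weevils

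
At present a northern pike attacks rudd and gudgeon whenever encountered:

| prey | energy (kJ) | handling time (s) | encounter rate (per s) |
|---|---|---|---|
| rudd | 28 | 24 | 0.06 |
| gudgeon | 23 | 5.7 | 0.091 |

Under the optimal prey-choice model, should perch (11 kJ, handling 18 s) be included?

No

Intake rate on the current diet: R = (0.06×28 + 0.091×23) / (1 + 0.06×24 + 0.091×5.7) = 3.773/2.959 = 1.275 kJ/s.
perch: E/h = 11/18 = 0.6111 kJ/s.
Since 0.6111 < R, time spent handling perch is better spent searching.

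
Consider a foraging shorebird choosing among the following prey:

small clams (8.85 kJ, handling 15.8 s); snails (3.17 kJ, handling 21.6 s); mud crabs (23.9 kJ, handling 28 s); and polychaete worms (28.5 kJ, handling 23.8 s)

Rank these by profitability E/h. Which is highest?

polychaete worms

Profitability E/h (kJ/s): small clams = 8.85/15.8 = 0.56, snails = 3.17/21.6 = 0.147, mud crabs = 23.9/28 = 0.854, polychaete worms = 28.5/23.8 = 1.2.
Ranked: polychaete worms > mud crabs > small clams > snails.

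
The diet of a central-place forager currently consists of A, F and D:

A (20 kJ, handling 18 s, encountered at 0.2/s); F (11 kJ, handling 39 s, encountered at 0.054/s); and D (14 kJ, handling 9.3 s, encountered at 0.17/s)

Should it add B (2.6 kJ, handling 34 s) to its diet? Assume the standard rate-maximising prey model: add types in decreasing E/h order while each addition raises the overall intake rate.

No

Current rate: (0.2×20 + 0.054×11 + 0.17×14)/(1 + 0.2×18 + 0.054×39 + 0.17×9.3) = 0.8416 kJ/s.
B: E/h = 2.6/34 = 0.07647 kJ/s.
Since 0.07647 < R, time spent handling B is better spent searching.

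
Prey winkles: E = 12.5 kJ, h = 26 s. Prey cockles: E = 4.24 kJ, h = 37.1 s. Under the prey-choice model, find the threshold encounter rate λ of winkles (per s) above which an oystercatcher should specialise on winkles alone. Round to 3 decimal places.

At the threshold, the rate on winkles alone equals the profitability of cockles: λ·12.5/(1 + λ·26) = 4.24/37.1 = 0.1143.
Rearranging, λ(12.5 − 0.1143×26) = 0.1143, so λ = 0.1143/9.529 = 0.01199 per s.

0.012 per s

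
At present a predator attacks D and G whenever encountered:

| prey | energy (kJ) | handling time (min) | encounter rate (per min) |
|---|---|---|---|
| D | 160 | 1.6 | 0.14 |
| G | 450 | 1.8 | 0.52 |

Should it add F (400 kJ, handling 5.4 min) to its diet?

No

On D and G alone, R = ΣλE/(1+Σλh) = 256.4/2.16 = 118.7 kJ/min.
F: E/h = 400/5.4 = 74.07 kJ/min.
Since 74.07 < R, time spent handling F is better spent searching.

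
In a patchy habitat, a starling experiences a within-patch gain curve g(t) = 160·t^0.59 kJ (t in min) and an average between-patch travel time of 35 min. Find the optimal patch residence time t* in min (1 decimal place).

Maximise g(t)/(T+t): set derivative to zero → g'(t)(T+t) = g(t).
g'(t) = 0.59·160·t^-0.41. Setting 0.59·160·t^-0.41 = 160·t^0.59/(35+t) gives 0.59(35+t) = t, so 0.41·t = 0.59×35.
t* = 0.59×35/0.41 = 50.37 min.

50.4 min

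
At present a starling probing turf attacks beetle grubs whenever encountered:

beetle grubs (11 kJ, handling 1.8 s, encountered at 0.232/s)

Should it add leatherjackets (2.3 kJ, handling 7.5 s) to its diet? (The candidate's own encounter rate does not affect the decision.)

On beetle grubs alone, R = ΣλE/(1+Σλh) = 2.552/1.418 = 1.8 kJ/s.
leatherjackets: E/h = 2.3/7.5 = 0.3067 kJ/s.
Since 0.3067 < R, time spent handling leatherjackets is better spent searching.

No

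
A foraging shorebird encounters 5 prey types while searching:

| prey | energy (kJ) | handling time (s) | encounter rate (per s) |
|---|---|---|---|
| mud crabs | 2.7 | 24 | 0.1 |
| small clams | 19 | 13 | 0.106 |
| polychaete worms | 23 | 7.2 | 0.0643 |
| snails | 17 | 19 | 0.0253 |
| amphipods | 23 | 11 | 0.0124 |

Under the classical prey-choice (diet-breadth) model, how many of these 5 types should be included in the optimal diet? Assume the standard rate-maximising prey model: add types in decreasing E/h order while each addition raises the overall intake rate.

3

E/h in descending order: polychaete worms 3.19, amphipods 2.09, small clams 1.46, snails 0.895, mud crabs 0.113 kJ/s. The optimal diet is the largest prefix of this list for which every included type satisfies E_i/h_i > R on the types above it.
Rate on top 1: 1.011. amphipods: 2.09 > 1.011 → include.
Rate on top 2: 1.103. small clams: 1.46 > 1.103 → include.
Rate on top 3: 1.269. snails: 0.895 < 1.269 → exclude; stop.
Optimal diet: polychaete worms, amphipods, small clams — 3 of 5 types.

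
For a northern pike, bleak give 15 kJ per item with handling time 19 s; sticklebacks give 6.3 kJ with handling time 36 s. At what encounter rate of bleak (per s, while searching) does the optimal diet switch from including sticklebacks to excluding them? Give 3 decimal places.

0.015 per s

The zero-one rule: include sticklebacks iff E₂/h₂ > λE₁/(1+λh₁). Equality gives the switch point.
λE₁h₂ = E₂ + λE₂h₁ ⇒ λ = E₂/(E₁h₂ − E₂h₁) = 6.3/(540 − 119.7) = 0.01499 per s.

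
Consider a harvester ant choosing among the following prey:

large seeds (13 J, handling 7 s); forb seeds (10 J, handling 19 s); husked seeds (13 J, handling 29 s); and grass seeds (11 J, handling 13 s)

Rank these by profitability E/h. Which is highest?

large seeds

In descending order of E/h:
large seeds: 13/7 = 1.86 J/s
grass seeds: 11/13 = 0.846 J/s
forb seeds: 10/19 = 0.526 J/s
husked seeds: 13/29 = 0.448 J/s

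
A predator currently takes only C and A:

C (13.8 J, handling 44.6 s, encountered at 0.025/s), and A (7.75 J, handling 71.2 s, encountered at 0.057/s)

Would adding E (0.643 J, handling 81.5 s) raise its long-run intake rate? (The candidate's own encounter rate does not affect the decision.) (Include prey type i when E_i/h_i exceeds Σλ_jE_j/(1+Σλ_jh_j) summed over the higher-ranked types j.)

Intake rate on the current diet: R = (0.025×13.8 + 0.057×7.75) / (1 + 0.025×44.6 + 0.057×71.2) = 0.7868/6.173 = 0.1274 J/s.
Profitability of E: 0.643/81.5 = 0.00789 J/s.
Since 0.00789 < R, time spent handling E is better spent searching.

No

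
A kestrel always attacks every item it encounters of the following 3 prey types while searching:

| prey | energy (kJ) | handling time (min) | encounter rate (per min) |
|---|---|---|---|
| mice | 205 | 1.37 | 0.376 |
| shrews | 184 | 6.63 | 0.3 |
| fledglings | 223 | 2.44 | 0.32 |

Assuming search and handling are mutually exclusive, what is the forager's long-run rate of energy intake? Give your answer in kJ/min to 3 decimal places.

47.525 kJ/min

R = (0.376×205 + 0.3×184 + 0.32×223) / (1 + 0.376×1.37 + 0.3×6.63 + 0.32×2.44) = 203.6/4.285 = 47.52 kJ/min.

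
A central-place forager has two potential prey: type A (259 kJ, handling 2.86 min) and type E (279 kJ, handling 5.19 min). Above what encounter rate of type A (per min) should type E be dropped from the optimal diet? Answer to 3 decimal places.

0.511 per min

At the threshold, the rate on type A alone equals the profitability of type E: λ·259/(1 + λ·2.86) = 279/5.19 = 53.76.
Rearranging, λ(259 − 53.76×2.86) = 53.76, so λ = 53.76/105.3 = 0.5107 per min.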